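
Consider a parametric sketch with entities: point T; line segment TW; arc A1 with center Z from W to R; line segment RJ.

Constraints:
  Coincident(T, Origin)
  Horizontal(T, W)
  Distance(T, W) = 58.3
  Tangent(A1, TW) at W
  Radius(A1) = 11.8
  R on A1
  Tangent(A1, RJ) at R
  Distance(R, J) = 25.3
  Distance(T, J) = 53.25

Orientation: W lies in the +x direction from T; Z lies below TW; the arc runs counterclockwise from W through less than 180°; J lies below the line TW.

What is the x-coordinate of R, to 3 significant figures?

46.8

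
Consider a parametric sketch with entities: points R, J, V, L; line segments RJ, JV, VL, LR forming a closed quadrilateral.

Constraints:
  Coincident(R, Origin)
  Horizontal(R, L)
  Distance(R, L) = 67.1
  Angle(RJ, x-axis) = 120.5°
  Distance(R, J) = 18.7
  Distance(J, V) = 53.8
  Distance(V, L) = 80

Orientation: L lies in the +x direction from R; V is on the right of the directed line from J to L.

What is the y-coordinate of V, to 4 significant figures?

-37.37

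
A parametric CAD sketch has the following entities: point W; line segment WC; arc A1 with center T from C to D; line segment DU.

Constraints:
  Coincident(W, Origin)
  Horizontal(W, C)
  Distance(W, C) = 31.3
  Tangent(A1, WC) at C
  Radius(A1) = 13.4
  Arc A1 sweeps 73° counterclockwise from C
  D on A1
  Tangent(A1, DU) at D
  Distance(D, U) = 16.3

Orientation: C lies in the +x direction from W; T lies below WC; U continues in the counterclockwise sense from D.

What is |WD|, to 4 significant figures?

20.78

W is at the origin; W and C share the same y with |WC| = 31.3 and C on the +x side, so C = (31.30, 0.000). Since A1 is tangent to WC there, TC ⟂ WC, so T = C + (0, -13.4) = (31.30, -13.40). On A1, C sits at bearing 90° from T; a 73° counterclockwise sweep puts D at bearing 163°, so D = T + 13.4·(cos 163°, sin 163°) = (18.49, -9.482). Then |WD| = |D − W| = 20.78.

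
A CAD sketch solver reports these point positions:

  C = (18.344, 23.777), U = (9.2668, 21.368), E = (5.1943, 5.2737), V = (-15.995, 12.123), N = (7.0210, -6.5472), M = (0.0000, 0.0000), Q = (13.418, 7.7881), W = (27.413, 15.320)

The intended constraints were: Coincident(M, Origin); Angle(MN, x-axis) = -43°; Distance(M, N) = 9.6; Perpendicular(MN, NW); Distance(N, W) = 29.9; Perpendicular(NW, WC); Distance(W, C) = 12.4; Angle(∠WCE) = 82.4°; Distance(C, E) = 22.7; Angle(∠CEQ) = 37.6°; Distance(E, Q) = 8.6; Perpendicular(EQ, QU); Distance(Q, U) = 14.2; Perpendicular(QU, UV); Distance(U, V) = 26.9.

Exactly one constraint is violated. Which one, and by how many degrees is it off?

Perpendicular(QU, UV) — off by 3.10°.

M = (0.00, 0.00) ✓; MN at -43.00° ✓; |MN| = 9.600 ✓; ∠(MN, NW) = 90.00° ✓; |NW| = 29.90 ✓; ∠(NW, WC) = 90.00° ✓; |WC| = 12.40 ✓; ∠WCE = 82.40° ✓; |CE| = 22.70 ✓; ∠CEQ = 37.60° ✓; |EQ| = 8.600 ✓; ∠(EQ, QU) = 90.00° ✓; |QU| = 14.20 ✓; ∠(QU, UV) = 93.10° ✗; |UV| = 26.90 ✓.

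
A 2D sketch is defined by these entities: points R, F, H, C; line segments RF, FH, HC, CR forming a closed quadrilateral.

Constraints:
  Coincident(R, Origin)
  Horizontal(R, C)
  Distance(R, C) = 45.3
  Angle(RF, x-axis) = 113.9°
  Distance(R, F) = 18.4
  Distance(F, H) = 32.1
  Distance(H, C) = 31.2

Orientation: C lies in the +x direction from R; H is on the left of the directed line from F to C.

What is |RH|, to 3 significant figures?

33.2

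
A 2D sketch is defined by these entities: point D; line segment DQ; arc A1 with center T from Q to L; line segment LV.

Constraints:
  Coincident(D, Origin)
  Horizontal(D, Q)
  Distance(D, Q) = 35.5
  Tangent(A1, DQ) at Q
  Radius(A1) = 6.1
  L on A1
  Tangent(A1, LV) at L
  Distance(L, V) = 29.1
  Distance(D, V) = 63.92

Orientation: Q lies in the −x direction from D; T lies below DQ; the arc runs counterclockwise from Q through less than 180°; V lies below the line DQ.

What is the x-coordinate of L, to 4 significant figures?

-40.09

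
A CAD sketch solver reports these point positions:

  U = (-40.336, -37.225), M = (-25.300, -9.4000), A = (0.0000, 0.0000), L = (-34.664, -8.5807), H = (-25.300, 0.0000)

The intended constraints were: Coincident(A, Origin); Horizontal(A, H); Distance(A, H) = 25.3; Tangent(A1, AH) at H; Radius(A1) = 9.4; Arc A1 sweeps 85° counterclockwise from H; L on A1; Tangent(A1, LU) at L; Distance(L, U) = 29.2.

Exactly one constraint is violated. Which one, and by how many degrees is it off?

Tangent(A1, LU) at L — off by 6.20°.

A = (0.00, 0.00) ✓; A.y = 0.00, H.y = 0.00 ✓; |AH| = 25.30 ✓; ∠(MH, HA) = 90.00° ✓; |MH| = 9.400 ✓; bearing(M→L) − bearing(M→H) = 85.00° ✓; |ML| = 9.400 ✓; ∠(ML, LU) = 96.20° ✗; |LU| = 29.20 ✓.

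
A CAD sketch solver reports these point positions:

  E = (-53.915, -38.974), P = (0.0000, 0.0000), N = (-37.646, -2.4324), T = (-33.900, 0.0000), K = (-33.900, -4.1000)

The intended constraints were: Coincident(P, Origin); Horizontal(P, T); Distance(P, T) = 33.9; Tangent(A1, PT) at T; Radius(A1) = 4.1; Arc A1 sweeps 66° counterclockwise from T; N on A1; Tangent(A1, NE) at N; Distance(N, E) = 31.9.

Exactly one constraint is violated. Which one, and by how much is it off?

Distance(N, E) = 31.9 — off by 8.10.

P = (0.00, 0.00) ✓; P.y = 0.00, T.y = 0.00 ✓; |PT| = 33.90 ✓; ∠(KT, TP) = 90.00° ✓; |KT| = 4.100 ✓; bearing(K→N) − bearing(K→T) = 66.00° ✓; |KN| = 4.100 ✓; ∠(KN, NE) = 90.00° ✓; |NE| = 40.00 ✗.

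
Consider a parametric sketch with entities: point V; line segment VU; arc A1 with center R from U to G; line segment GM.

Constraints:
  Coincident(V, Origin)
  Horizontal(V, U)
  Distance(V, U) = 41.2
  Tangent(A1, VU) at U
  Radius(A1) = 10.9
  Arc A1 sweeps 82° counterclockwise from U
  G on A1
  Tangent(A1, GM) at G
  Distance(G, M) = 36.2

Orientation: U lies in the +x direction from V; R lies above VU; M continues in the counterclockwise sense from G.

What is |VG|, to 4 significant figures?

52.83

V is at the origin; V and U share the same y with |VU| = 41.2 and U on the +x side, so U = (41.20, 0.000). Since A1 is tangent to VU there, RU ⟂ VU, so R = U + (0, 10.9) = (41.20, 10.90). On A1, U sits at bearing -90° from R; an 82° counterclockwise sweep puts G at bearing -8°, so G = R + 10.9·(cos -8°, sin -8°) = (51.99, 9.383). Then |VG| = |G − V| = 52.83.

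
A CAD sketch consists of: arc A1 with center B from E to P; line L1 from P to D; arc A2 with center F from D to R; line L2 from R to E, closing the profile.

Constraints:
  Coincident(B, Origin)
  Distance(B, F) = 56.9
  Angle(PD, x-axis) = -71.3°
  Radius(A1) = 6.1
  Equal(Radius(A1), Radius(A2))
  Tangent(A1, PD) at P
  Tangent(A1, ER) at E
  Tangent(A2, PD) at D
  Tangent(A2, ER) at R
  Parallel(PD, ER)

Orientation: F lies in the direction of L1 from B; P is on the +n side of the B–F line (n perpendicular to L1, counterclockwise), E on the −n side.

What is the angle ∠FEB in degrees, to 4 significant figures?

83.88°

B is at the origin and F lies 56.9 along u from B, so F = 56.9·u = (18.24, -53.90). Tangency of A1 to both parallel lines with radius 6.1 puts P and E at B ± 6.1·n: P = (5.778, 1.956), E = (-5.778, -1.956). Then cos ∠FEB = EF·EB / (|EF||EB|), giving 83.88°.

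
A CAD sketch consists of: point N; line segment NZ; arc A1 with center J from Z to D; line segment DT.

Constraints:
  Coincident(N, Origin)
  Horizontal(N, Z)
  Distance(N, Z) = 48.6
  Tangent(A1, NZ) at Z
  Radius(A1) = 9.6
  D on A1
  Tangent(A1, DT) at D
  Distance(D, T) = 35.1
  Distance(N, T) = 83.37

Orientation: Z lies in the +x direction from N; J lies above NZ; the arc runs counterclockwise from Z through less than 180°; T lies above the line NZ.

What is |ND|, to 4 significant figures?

56.60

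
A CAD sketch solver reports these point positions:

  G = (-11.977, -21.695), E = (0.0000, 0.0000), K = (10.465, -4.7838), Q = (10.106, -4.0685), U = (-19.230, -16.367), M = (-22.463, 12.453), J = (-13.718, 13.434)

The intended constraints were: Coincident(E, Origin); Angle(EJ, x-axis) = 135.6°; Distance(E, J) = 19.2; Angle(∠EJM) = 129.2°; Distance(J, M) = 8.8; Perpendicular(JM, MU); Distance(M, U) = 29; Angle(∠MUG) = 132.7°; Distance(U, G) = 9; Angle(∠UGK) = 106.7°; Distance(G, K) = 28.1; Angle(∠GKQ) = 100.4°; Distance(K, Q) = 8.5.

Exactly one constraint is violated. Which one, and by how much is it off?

Distance(K, Q) = 8.5 — off by 7.70.

E = (0.00, 0.00) ✓; EJ at 135.6° ✓; |EJ| = 19.20 ✓; ∠EJM = 129.2° ✓; |JM| = 8.800 ✓; ∠(JM, MU) = 90.00° ✓; |MU| = 29.00 ✓; ∠MUG = 132.7° ✓; |UG| = 9.000 ✓; ∠UGK = 106.7° ✓; |GK| = 28.10 ✓; ∠GKQ = 100.3° ✓; |KQ| = 0.8003 ✗.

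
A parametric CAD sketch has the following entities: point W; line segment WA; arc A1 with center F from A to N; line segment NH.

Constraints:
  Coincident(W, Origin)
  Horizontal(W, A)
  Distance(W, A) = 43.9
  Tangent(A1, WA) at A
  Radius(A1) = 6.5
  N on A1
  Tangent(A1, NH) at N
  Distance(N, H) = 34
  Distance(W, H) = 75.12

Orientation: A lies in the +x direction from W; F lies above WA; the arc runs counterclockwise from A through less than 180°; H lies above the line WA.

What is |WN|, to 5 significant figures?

49.342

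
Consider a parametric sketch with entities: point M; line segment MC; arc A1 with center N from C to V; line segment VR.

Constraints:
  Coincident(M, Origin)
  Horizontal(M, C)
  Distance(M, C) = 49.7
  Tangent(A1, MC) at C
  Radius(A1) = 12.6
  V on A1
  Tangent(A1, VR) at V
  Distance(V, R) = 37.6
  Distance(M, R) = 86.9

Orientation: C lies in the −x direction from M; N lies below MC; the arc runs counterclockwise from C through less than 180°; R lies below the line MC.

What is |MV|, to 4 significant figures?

61.81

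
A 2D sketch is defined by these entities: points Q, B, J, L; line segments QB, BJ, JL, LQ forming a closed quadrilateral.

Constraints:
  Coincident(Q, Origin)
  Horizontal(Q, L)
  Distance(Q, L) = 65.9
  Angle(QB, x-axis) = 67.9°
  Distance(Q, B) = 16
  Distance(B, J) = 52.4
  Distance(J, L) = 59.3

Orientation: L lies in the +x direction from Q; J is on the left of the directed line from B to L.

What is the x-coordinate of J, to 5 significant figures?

41.015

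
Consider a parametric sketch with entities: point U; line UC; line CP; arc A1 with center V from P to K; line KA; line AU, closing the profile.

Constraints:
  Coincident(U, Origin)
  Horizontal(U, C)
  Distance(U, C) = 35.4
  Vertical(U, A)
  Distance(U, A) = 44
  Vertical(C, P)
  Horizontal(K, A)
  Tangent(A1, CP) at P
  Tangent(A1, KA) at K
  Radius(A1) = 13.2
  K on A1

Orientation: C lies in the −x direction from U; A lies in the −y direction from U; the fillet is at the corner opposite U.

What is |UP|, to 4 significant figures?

46.92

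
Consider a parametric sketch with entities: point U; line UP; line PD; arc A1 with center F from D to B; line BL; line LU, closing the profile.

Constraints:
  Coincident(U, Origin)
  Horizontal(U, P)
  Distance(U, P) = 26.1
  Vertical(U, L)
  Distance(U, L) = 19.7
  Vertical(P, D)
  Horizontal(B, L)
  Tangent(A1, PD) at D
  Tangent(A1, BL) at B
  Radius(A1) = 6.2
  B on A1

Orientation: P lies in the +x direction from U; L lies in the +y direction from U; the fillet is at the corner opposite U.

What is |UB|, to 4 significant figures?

28.00

The virtual corner opposite U is at (26.10, 19.70). The tangent condition forces FD to be normal to PD and since A1 is tangent to BL there, FB ⟂ BL, with radius 6.2, so the center F sits 6.2 in from both sides at F = (19.90, 13.50). That places the tangent points at D = (26.10, 13.50) on PD and B = (19.90, 19.70) on BL. Then |UB| = |B − U| = 28.00.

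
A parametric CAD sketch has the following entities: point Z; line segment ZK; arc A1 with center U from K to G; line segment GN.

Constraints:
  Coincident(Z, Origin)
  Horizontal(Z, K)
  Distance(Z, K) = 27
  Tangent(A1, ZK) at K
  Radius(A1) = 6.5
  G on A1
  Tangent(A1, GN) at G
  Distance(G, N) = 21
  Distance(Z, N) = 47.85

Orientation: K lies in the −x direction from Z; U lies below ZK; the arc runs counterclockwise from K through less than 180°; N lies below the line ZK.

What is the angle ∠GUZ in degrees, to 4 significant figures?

139.2°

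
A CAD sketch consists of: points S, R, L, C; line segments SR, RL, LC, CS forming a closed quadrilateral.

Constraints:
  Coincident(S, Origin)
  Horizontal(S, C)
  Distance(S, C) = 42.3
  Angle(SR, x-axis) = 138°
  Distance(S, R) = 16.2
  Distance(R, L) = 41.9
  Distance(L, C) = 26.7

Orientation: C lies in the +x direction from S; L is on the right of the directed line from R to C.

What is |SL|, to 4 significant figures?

25.74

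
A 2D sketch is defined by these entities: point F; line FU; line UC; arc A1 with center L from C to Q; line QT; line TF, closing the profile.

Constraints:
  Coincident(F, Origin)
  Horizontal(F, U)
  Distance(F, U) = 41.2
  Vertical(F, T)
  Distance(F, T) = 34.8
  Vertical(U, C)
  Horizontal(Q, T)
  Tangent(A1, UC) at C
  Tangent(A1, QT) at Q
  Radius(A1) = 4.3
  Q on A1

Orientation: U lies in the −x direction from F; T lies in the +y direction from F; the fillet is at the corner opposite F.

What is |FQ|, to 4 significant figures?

50.72

F is at the origin; FU is horizontal with |FU| = 41.2 and U on the −x side, so U = (-41.20, 0.000). FT is vertical with |FT| = 34.8 and T on the +y side, so T = (0.000, 34.80). The virtual corner opposite F is at (-41.20, 34.80). The tangent condition forces LC to be normal to UC and tangency of A1 to QT means the radius LQ is perpendicular to QT, with radius 4.3, so the center L sits 4.3 in from both sides at L = (-36.90, 30.50). That places the tangent points at C = (-41.20, 30.50) on UC and Q = (-36.90, 34.80) on QT. Then |FQ| = |Q − F| = 50.72.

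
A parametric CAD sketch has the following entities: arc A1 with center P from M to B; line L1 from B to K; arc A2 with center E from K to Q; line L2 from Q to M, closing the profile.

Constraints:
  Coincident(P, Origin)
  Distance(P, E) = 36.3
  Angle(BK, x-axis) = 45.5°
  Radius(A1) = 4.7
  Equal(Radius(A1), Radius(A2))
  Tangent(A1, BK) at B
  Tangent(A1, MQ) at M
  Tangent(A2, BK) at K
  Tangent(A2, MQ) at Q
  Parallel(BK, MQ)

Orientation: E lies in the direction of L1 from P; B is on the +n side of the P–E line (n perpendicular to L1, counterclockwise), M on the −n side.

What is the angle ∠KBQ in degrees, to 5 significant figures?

14.518°

The slot axis is L1's direction at 45.5°, so u = (cos 45.5°, sin 45.5°) = (0.70091, 0.71325) and n = (−sin 45.5°, cos 45.5°) = (-0.71325, 0.70091). P is at the origin and E lies 36.3 along u from P, so E = 36.3·u = (25.443, 25.891). Tangency of A1 to both parallel lines with radius 4.7 puts B and M at P ± 4.7·n: B = (-3.3523, 3.2943), M = (3.3523, -3.2943). Equal radii place K and Q the same way about E: K = E + 4.7·n = (22.091, 29.185), Q = E − 4.7·n = (28.795, 22.597). Then cos ∠KBQ = BK·BQ / (|BK||BQ|), giving 14.518°.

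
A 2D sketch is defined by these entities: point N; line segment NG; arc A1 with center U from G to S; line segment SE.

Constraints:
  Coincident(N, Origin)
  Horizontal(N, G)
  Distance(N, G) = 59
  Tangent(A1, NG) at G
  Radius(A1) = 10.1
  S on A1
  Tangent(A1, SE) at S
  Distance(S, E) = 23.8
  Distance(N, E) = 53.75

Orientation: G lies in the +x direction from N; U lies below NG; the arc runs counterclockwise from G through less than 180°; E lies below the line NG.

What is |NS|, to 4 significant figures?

49.78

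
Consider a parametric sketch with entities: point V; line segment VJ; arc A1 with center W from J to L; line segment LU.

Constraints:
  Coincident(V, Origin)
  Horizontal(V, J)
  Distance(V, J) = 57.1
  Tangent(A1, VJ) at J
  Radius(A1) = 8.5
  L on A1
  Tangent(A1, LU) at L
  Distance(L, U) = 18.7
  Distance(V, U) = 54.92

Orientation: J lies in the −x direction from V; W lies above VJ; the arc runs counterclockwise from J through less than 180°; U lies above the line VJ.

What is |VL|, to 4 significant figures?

49.29

Checks: |WL| = 8.500 ✓; ∠(WL, LU) = 90.00° ✓; |LU| = 18.70 ✓; |VU| = 54.92 ✓.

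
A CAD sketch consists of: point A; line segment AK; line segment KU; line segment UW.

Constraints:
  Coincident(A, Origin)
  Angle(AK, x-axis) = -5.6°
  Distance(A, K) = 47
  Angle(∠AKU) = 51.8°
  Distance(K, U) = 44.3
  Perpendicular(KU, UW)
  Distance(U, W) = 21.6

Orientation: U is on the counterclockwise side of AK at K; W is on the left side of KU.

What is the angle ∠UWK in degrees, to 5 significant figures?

64.007°

∠AKU = 51.8°, so KU runs at -5.6° + (180° − 51.8°) = 122.60° from the x-axis; with |KU| = 44.3, U = K + 44.3·(cos 122.60°, sin 122.60°) = (22.908, 32.734). KU ⟂ UW; with |UW| = 21.6 on the left of KU, W = U + 21.6·(-0.84245, -0.53877) = (4.7112, 21.097). Then cos ∠UWK = WU·WK / (|WU||WK|), giving 64.007°.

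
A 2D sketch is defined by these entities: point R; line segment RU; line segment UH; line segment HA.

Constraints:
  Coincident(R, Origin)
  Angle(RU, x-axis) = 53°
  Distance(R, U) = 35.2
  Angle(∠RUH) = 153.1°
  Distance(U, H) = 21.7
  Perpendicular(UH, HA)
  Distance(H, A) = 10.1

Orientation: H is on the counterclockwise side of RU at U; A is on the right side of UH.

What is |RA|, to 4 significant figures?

59.13

R is at the origin; RU runs at 53.0° with length 35.2, so U = 35.2·(cos 53.0°, sin 53.0°) = (21.18, 28.11). ∠RUH = 153.1°, so UH runs at 53.0° + (180° − 153.1°) = 79.90° from the x-axis; with |UH| = 21.7, H = U + 21.7·(cos 79.90°, sin 79.90°) = (24.99, 49.48). UH ⟂ HA; with |HA| = 10.1 on the right of UH, A = H + 10.1·(0.9845, -0.1754) = (34.93, 47.70). Then |RA| = |A − R| = 59.13.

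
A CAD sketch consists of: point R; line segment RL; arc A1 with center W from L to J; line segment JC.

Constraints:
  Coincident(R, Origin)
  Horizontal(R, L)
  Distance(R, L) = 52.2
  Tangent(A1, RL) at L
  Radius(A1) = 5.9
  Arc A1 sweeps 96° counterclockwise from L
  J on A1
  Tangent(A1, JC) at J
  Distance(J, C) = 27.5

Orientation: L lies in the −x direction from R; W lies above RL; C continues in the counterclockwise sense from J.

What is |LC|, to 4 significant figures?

34.00

On A1, L sits at bearing -90° from W; a 96° counterclockwise sweep puts J at bearing 6°, so J = W + 5.9·(cos 6°, sin 6°) = (-46.33, 6.517). Tangency of A1 to JC means the radius WJ is perpendicular to JC, so JC runs along (−sin 6°, cos 6°); with |JC| = 27.5, C = (-49.21, 33.87). Then |LC| = |C − L| = 34.00.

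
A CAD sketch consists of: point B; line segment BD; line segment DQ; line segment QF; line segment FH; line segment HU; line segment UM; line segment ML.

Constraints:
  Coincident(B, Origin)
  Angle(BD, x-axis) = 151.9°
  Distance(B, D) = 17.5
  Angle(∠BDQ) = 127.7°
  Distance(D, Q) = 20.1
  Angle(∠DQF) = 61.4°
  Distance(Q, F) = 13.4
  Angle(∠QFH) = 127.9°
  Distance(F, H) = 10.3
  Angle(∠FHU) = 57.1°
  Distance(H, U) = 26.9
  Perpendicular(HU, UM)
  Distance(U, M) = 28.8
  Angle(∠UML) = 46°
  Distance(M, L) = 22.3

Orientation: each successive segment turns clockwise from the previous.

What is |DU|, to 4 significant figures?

18.17

B is at the origin; BD runs at 151.9° with length 17.5, so D = (-15.44, 8.243). ∠BDQ = 127.7° gives DQ at 99.60° from the x-axis; with |DQ| = 20.1, Q = (-18.79, 28.06). ∠DQF = 61.4° gives QF at -19.00° from the x-axis; with |QF| = 13.4, F = (-6.119, 23.70). ∠QFH = 127.9° gives FH at -71.10° from the x-axis; with |FH| = 10.3, H = (-2.783, 13.95). ∠FHU = 57.1° gives HU at 166.0° from the x-axis; with |HU| = 26.9, U = (-28.88, 20.46). Then |DU| = |U − D| = 18.17.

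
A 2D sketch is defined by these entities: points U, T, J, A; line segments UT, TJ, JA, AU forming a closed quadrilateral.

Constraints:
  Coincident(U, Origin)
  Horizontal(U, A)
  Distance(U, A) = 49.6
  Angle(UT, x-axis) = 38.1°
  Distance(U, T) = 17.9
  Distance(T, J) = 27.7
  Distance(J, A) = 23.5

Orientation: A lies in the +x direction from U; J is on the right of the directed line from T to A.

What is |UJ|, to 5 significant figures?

31.777

U is at the origin; UA is horizontal with |UA| = 49.6 and A in +x, so A = (49.6, 0). UT runs at 38.1° with |UT| = 17.9, so T = (14.086, 11.045). J is determined by |TJ| = 27.7 and |JA| = 23.5 together: it lies at the intersection of circle(T, 27.7) and circle(A, 23.5). With |TA| = 37.192, the foot of the radical line on TA is 21.487 from T and the perpendicular offset is √(27.7² − 21.487²) = 17.482. Taking the right-of-TA solution: J = (29.412, -12.029).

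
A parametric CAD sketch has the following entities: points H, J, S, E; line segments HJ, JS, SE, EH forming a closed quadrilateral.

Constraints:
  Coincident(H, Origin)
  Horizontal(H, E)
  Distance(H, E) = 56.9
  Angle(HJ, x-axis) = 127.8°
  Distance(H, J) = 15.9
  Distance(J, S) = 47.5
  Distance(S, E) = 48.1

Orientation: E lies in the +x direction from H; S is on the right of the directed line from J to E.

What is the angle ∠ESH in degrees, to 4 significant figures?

88.54°

Checks: |JS| = 47.50 ✓; |SE| = 48.10 ✓.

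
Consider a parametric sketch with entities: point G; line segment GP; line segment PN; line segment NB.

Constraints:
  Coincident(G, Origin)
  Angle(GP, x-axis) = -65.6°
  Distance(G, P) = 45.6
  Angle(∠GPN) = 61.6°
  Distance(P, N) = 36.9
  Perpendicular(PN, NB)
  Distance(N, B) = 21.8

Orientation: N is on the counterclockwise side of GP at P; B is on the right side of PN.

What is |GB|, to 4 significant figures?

63.75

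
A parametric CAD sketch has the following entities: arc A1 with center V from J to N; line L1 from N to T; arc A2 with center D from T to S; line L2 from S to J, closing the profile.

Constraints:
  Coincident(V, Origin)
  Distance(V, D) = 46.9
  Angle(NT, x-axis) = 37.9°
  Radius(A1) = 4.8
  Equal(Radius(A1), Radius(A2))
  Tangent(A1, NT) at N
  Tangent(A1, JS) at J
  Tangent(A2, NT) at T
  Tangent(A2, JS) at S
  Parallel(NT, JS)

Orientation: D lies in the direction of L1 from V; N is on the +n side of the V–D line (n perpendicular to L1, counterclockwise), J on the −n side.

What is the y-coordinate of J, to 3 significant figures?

-3.79

The slot axis is L1's direction at 37.9°, so u = (cos 37.9°, sin 37.9°) = (0.789, 0.614) and n = (−sin 37.9°, cos 37.9°) = (-0.614, 0.789). V is at the origin and D lies 46.9 along u from V, so D = 46.9·u = (37.0, 28.8). Tangency of A1 to both parallel lines with radius 4.8 puts N and J at V ± 4.8·n: N = (-2.95, 3.79), J = (2.95, -3.79). So J.y = -3.79.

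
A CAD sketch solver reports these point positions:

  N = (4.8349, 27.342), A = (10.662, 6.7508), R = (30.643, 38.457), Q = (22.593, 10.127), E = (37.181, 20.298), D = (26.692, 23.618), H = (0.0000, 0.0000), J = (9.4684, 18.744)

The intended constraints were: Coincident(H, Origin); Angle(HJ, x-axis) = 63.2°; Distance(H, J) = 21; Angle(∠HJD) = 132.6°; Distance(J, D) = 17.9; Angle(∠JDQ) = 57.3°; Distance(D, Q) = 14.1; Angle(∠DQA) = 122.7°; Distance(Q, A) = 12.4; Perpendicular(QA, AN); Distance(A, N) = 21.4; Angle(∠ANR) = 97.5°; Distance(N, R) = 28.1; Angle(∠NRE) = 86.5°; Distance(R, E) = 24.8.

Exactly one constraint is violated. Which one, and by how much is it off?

Distance(R, E) = 24.8 — off by 5.50.

H = (0.00, 0.00) ✓; HJ at 63.20° ✓; |HJ| = 21.00 ✓; ∠HJD = 132.6° ✓; |JD| = 17.90 ✓; ∠JDQ = 57.30° ✓; |DQ| = 14.10 ✓; ∠DQA = 122.7° ✓; |QA| = 12.40 ✓; ∠(QA, AN) = 90.00° ✓; |AN| = 21.40 ✓; ∠ANR = 97.50° ✓; |NR| = 28.10 ✓; ∠NRE = 86.50° ✓; |RE| = 19.30 ✗.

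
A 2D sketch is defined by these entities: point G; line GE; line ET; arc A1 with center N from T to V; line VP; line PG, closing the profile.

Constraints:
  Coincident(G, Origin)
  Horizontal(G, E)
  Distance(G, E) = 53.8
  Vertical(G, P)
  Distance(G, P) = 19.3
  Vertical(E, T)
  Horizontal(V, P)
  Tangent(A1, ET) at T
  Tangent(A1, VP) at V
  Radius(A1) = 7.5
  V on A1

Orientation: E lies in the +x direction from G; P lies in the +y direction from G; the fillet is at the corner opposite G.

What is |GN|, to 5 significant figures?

47.780

G is at the origin; G and E share the same y with |GE| = 53.8 and E on the +x side, so E = (53.800, 0.0000). G and P share the same x with |GP| = 19.3 and P on the +y side, so P = (0.0000, 19.300). The virtual corner opposite G is at (53.800, 19.300). The tangent condition forces NT to be normal to ET and the tangent condition forces NV to be normal to VP, with radius 7.5, so the center N sits 7.5 in from both sides at N = (46.300, 11.800). Then |GN| = |N − G| = 47.780.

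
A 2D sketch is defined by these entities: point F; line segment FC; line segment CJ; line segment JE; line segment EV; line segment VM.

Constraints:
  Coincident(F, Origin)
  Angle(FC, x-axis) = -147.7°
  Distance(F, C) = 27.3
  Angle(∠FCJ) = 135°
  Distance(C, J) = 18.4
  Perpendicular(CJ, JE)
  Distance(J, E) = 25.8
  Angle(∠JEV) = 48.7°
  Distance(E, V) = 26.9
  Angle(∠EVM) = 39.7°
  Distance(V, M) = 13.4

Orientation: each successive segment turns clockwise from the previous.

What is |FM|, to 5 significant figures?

32.751

F is at the origin; FC runs at -147.7° with length 27.3, so C = (-23.076, -14.588). ∠FCJ = 135.0° gives CJ at 167.30° from the x-axis; with |CJ| = 18.4, J = (-41.025, -10.543). CJ ⟂ JE, so JE runs at 77.300°; with |JE| = 25.8, E = (-35.353, 14.626). ∠JEV = 48.7° gives EV at -54.000° from the x-axis; with |EV| = 26.9, V = (-19.542, -7.1364). ∠EVM = 39.7° gives VM at 165.70° from the x-axis; with |VM| = 13.4, M = (-32.527, -3.8266). Then |FM| = |M − F| = 32.751.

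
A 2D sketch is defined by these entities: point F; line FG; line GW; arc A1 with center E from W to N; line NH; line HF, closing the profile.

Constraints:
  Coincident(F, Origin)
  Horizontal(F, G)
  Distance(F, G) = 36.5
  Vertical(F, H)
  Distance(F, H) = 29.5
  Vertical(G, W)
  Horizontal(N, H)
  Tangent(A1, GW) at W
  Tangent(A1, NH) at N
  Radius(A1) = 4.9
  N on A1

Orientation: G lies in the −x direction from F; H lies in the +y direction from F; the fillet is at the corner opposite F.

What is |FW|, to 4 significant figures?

44.02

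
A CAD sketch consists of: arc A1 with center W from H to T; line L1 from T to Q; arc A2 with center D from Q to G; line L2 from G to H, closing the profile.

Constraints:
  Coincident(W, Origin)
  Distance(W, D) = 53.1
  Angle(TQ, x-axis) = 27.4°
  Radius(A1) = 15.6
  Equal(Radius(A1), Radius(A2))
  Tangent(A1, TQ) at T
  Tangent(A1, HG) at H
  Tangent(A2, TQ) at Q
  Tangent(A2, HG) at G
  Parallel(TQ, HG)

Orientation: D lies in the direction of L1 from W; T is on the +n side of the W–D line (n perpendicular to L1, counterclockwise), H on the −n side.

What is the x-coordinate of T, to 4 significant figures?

-7.179

W is at the origin and D lies 53.1 along u from W, so D = 53.1·u = (47.14, 24.44). Tangency of A1 to both parallel lines with radius 15.6 puts T and H at W ± 15.6·n: T = (-7.179, 13.85), H = (7.179, -13.85). So T.x = -7.179.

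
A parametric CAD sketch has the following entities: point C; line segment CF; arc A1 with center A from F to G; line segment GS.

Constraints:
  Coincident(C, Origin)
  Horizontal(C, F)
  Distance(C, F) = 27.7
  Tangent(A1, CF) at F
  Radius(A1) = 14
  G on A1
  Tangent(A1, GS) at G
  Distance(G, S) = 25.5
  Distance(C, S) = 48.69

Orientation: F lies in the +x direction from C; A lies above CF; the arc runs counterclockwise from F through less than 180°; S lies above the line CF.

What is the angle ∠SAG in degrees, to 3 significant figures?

61.2°

C is at the origin; CF is horizontal with |CF| = 27.7 and F on the +x side, so F = (27.7, 0.00). The tangent condition forces AF to be normal to CF, so A = F + (0, 14) = (27.7, 14.0). Since AG ⟂ GS (tangency), |AS| = √(14.0² + 25.5²) = 29.1 regardless of where G sits on A1. So S lies on both circle(C, 48.69) and circle(A, 29.1); the above-CF intersection is S = (23.3, 42.8). G is the foot of the tangent from S: G = (38.8, 22.5).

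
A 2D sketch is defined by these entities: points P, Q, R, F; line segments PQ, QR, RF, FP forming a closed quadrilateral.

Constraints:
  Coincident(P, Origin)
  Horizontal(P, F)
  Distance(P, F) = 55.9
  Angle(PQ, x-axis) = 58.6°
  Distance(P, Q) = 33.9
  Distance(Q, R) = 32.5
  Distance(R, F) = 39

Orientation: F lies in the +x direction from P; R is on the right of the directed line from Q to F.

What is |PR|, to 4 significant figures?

17.43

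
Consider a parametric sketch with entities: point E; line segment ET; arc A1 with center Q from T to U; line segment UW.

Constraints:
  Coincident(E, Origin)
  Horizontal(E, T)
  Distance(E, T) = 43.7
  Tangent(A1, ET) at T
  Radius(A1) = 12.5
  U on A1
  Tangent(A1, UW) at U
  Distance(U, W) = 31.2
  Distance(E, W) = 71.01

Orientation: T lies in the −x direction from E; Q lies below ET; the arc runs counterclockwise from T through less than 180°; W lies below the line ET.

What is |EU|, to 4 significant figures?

57.60

E is at the origin; E and T share the same y with |ET| = 43.7 and T on the −x side, so T = (-43.70, 0.000). Tangency of A1 to ET means the radius QT is perpendicular to ET, so Q = T + (0, -12.5) = (-43.70, -12.50). Since QU ⟂ UW (tangency), |QW| = √(12.5² + 31.2²) = 33.61 regardless of where U sits on A1. So W lies on both circle(E, 71.01) and circle(Q, 33.61); the below-ET intersection is W = (-55.87, -43.83). U is the foot of the tangent from W: U = (-56.20, -12.63).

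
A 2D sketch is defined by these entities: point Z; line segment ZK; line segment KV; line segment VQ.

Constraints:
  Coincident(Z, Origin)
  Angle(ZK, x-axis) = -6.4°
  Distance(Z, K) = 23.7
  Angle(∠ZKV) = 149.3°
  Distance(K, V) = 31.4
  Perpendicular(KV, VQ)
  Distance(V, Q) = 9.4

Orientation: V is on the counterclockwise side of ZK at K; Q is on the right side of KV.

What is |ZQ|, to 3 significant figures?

56.1

Z is at the origin; ZK runs at -6.4° with length 23.7, so K = 23.7·(cos -6.4°, sin -6.4°) = (23.6, -2.64). ∠ZKV = 149.3°, so KV runs at -6.4° + (180° − 149.3°) = 24.3° from the x-axis; with |KV| = 31.4, V = K + 31.4·(cos 24.3°, sin 24.3°) = (52.2, 10.3). KV is perpendicular to VQ; with |VQ| = 9.4 on the right of KV, Q = V + 9.4·(0.412, -0.911) = (56.0, 1.71). Then |ZQ| = |Q − Z| = 56.1.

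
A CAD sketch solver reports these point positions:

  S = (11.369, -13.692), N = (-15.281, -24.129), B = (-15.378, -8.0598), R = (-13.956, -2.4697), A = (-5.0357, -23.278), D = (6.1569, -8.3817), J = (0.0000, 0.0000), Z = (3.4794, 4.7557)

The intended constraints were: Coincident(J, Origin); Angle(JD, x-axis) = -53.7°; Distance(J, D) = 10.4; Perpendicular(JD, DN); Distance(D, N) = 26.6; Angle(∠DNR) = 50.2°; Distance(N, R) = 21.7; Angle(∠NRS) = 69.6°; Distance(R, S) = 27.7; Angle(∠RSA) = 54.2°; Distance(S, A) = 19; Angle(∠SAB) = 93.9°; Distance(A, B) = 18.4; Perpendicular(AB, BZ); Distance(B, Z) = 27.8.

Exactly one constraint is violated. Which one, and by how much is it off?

Distance(B, Z) = 27.8 — off by 5.00.

J = (0.00, 0.00) ✓; JD at -53.70° ✓; |JD| = 10.40 ✓; ∠(JD, DN) = 90.00° ✓; |DN| = 26.60 ✓; ∠DNR = 50.20° ✓; |NR| = 21.70 ✓; ∠NRS = 69.60° ✓; |RS| = 27.70 ✓; ∠RSA = 54.20° ✓; |SA| = 19.00 ✓; ∠SAB = 93.90° ✓; |AB| = 18.40 ✓; ∠(AB, BZ) = 90.00° ✓; |BZ| = 22.80 ✗.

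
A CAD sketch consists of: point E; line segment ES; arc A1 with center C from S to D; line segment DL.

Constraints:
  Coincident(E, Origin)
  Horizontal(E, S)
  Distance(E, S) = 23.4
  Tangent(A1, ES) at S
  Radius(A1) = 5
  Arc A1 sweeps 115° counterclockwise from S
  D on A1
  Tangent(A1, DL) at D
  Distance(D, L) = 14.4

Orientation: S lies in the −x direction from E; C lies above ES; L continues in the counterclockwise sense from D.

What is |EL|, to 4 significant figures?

32.08

E is at the origin; ES is horizontal with |ES| = 23.4 and S on the −x side, so S = (-23.40, 0.000). Tangency of A1 to ES means the radius CS is perpendicular to ES, so C = S + (0, 5) = (-23.40, 5.000). On A1, S sits at bearing -90° from C; a 115° counterclockwise sweep puts D at bearing 25°, so D = C + 5.0·(cos 25°, sin 25°) = (-18.87, 7.113). Tangency of A1 to DL means the radius CD is perpendicular to DL, so DL runs along (−sin 25°, cos 25°); with |DL| = 14.4, L = (-24.95, 20.16). Then |EL| = |L − E| = 32.08.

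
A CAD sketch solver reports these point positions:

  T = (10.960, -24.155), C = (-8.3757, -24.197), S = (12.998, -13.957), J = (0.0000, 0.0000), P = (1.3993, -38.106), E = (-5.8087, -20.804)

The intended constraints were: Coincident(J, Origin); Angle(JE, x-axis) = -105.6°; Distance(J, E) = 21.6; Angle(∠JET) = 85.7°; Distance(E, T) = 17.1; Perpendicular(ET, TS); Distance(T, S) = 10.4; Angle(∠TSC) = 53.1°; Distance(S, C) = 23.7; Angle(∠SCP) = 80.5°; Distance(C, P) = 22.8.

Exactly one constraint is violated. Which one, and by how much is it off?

Distance(C, P) = 22.8 — off by 5.80.

J = (0.00, 0.00) ✓; JE at -105.6° ✓; |JE| = 21.60 ✓; ∠JET = 85.70° ✓; |ET| = 17.10 ✓; ∠(ET, TS) = 90.00° ✓; |TS| = 10.40 ✓; ∠TSC = 53.10° ✓; |SC| = 23.70 ✓; ∠SCP = 80.50° ✓; |CP| = 17.00 ✗.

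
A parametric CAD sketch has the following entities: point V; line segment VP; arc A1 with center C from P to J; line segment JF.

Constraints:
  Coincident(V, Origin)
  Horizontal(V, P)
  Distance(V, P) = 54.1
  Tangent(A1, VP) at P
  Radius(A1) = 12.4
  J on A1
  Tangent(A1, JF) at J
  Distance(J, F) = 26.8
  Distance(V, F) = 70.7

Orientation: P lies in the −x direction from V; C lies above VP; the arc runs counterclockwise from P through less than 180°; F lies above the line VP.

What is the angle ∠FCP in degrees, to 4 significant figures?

174.3°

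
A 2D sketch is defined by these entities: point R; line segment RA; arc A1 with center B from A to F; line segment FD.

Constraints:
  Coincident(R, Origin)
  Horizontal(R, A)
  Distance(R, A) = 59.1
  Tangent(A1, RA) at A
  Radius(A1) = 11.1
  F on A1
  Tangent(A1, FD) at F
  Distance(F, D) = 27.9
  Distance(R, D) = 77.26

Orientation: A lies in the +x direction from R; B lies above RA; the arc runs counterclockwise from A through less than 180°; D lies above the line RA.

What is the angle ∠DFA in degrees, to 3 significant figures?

131°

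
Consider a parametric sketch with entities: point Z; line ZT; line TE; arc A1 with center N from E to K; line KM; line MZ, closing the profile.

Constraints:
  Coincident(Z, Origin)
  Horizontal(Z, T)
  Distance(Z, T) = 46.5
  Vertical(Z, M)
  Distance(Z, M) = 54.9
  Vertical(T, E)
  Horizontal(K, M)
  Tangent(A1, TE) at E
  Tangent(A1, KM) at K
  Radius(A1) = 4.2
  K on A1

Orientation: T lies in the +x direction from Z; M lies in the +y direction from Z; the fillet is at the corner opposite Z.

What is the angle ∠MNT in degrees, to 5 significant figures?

100.41°

ZM is vertical with |ZM| = 54.9 and M on the +y side, so M = (0.0000, 54.900). The virtual corner opposite Z is at (46.500, 54.900). A1 meets TE tangentially, so NE is at right angles to TE and the tangent condition forces NK to be normal to KM, with radius 4.2, so the center N sits 4.2 in from both sides at N = (42.300, 50.700). Then cos ∠MNT = NM·NT / (|NM||NT|), giving 100.41°.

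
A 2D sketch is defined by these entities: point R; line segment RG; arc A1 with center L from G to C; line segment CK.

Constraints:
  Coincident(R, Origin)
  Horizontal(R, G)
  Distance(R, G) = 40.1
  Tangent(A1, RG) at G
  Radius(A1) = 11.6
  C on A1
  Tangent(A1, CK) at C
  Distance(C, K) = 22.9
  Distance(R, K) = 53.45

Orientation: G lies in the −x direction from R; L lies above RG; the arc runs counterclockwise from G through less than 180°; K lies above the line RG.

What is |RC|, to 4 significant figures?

33.55

R is at the origin; RG is horizontal with |RG| = 40.1 and G on the −x side, so G = (-40.10, 0.000). Since A1 is tangent to RG there, LG ⟂ RG, so L = G + (0, 11.6) = (-40.10, 11.60). Since LC ⟂ CK (tangency), |LK| = √(11.6² + 22.9²) = 25.67 regardless of where C sits on A1. So K lies on both circle(R, 53.45) and circle(L, 25.67); the above-RG intersection is K = (-38.37, 37.21). C is the foot of the tangent from K: C = (-29.42, 16.13).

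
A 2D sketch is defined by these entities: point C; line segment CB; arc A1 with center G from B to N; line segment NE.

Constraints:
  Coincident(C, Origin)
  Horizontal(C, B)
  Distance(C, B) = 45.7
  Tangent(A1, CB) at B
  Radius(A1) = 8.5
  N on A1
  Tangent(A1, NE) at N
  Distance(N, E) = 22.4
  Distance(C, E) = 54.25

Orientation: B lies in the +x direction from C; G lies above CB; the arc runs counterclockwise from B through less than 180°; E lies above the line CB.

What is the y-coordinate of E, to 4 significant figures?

32.36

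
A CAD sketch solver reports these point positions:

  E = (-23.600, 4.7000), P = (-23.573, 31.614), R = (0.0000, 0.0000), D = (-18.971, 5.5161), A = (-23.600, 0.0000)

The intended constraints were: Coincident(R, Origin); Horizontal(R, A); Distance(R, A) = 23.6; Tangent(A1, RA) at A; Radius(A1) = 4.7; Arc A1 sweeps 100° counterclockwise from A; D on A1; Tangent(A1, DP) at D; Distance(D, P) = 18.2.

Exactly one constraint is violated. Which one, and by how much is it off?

Distance(D, P) = 18.2 — off by 8.30.

R = (0.00, 0.00) ✓; R.y = 0.00, A.y = 0.00 ✓; |RA| = 23.60 ✓; ∠(EA, AR) = 90.00° ✓; |EA| = 4.700 ✓; bearing(E→D) − bearing(E→A) = 100.0° ✓; |ED| = 4.700 ✓; ∠(ED, DP) = 90.00° ✓; |DP| = 26.50 ✗.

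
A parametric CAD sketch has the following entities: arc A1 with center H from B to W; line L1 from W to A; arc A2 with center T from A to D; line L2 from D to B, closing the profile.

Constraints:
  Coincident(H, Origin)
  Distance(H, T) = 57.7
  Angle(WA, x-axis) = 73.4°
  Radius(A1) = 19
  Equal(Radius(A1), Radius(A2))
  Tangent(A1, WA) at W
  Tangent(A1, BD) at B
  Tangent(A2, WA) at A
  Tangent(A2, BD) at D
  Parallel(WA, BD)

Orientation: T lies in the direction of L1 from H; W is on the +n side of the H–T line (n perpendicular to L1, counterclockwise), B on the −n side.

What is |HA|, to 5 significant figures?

60.748

Tangency of A1 to both parallel lines with radius 19.0 puts W and B at H ± 19.0·n: W = (-18.208, 5.4281), B = (18.208, -5.4281). Equal radii place A and D the same way about T: A = T + 19.0·n = (-1.7239, 60.723), D = T − 19.0·n = (34.692, 49.867). Then |HA| = |A − H| = 60.748.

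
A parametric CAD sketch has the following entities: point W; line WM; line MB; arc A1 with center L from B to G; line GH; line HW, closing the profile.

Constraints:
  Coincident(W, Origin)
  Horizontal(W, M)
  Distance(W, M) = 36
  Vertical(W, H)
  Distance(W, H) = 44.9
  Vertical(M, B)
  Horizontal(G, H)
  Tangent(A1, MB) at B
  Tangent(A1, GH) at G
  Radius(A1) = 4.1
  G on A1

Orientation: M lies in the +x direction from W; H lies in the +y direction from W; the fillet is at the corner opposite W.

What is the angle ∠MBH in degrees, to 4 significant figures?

96.50°

The virtual corner opposite W is at (36.00, 44.90). The tangent condition forces LB to be normal to MB and the tangent condition forces LG to be normal to GH, with radius 4.1, so the center L sits 4.1 in from both sides at L = (31.90, 40.80). That places the tangent points at B = (36.00, 40.80) on MB and G = (31.90, 44.90) on GH. Then cos ∠MBH = BM·BH / (|BM||BH|), giving 96.50°.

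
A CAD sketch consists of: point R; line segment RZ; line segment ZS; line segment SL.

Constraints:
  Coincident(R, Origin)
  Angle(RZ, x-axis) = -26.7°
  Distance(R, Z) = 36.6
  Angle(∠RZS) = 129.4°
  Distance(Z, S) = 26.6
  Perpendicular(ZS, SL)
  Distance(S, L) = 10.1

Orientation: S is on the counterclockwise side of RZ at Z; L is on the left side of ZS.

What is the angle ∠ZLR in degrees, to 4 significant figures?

40.84°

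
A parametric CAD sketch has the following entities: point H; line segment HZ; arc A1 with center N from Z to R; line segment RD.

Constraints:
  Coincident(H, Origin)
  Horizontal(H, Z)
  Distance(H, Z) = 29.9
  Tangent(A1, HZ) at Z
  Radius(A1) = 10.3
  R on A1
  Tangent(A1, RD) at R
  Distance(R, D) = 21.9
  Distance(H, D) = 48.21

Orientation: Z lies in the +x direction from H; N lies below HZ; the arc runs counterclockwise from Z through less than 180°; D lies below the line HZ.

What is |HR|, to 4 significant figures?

26.90

Checks: |HZ| = 29.90 ✓; |NZ| = 10.30 ✓; |NR| = 10.30 ✓; ∠(NR, RD) = 90.00° ✓; |RD| = 21.90 ✓; |HD| = 48.21 ✓.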